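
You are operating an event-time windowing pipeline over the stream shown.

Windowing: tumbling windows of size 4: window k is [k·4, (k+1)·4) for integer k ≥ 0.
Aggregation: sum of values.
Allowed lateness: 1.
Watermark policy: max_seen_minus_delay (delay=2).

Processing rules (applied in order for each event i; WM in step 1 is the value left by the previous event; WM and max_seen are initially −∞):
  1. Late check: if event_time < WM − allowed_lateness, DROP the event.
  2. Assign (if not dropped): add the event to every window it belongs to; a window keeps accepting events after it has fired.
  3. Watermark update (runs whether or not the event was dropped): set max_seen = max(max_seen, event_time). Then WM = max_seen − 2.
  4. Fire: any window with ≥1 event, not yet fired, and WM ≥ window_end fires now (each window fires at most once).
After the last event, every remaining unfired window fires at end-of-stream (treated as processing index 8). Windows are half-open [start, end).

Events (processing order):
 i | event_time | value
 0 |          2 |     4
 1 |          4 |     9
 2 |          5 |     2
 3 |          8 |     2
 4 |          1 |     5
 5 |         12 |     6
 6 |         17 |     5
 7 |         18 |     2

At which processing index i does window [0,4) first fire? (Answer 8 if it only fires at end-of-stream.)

i=0 t=2 v=4: → [0,4); WM=0
i=1 t=4 v=9: → [4,8); WM=2
i=2 t=5 v=2: → [4,8); WM=3
i=3 t=8 v=2: → [8,12); WM=6; [0,4) fires=4
i=4 t=1 v=5: DROP (t<6-1); WM=6
i=5 t=12 v=6: → [12,16); WM=10; [4,8) fires=11
i=6 t=17 v=5: → [16,20); WM=15; [8,12) fires=2
i=7 t=18 v=2: → [16,20); WM=16; [12,16) fires=6

3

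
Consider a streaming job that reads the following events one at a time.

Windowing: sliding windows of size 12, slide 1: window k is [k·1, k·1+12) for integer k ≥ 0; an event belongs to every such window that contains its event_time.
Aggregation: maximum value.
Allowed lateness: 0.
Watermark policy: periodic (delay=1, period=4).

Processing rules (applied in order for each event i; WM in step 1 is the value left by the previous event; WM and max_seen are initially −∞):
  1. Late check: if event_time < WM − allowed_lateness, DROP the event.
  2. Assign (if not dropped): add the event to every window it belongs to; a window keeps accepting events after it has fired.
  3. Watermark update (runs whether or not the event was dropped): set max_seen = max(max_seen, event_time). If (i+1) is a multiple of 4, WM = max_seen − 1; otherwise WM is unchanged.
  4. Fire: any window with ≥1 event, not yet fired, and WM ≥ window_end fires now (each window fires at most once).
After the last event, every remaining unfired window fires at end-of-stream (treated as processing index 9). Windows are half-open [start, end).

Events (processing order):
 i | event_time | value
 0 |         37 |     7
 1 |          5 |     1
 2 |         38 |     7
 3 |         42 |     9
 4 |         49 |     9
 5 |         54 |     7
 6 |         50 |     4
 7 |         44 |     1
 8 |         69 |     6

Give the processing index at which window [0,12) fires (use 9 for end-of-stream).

3

i=0 t=37 v=7: → [37,49),[36,48),[35,47),[34,46),[33,45),[32,44),[31,43),[30,42),[29,41),[28,40),[27,39),[26,38); WM=−∞
i=1 t=5 v=1: → [5,17),[4,16),[3,15),[2,14),[1,13),[0,12); WM=−∞
i=2 t=38 v=7: → [38,50),[37,49),[36,48),[35,47),[34,46),[33,45),[32,44),[31,43),[30,42),[29,41),[28,40),[27,39); WM=−∞
i=3 t=42 v=9: → [42,54),[41,53),[40,52),[39,51),[38,50),[37,49),[36,48),[35,47),[34,46),[33,45),[32,44),[31,43); WM=41; [0,12) fires=1 [1,13) fires=1 [2,14) fires=1 [3,15) fires=1 [4,16) fires=1 [5,17) fires=1 [26,38) fires=7 [27,39) fires=7 [28,40) fires=7 [29,41) fires=7
i=4 t=49 v=9: → [49,61),[48,60),[47,59),[46,58),[45,57),[44,56),[43,55),[42,54),[41,53),[40,52),[39,51),[38,50); WM=41
i=5 t=54 v=7: → [54,66),[53,65),[52,64),[51,63),[50,62),[49,61),[48,60),[47,59),[46,58),[45,57),[44,56),[43,55); WM=41
i=6 t=50 v=4: → [50,62),[49,61),[48,60),[47,59),[46,58),[45,57),[44,56),[43,55),[42,54),[41,53),[40,52),[39,51); WM=41
i=7 t=44 v=1: → [44,56),[43,55),[42,54),[41,53),[40,52),[39,51),[38,50),[37,49),[36,48),[35,47),[34,46),[33,45); WM=53; [30,42) fires=7 [31,43) fires=9 [32,44) fires=9 [33,45) fires=9 [34,46) fires=9 [35,47) fires=9 [36,48) fires=9 [37,49) fires=9 [38,50) fires=9 [39,51) fires=9 [40,52) fires=9 [41,53) fires=9
i=8 t=69 v=6: → [69,81),[68,80),[67,79),[66,78),[65,77),[64,76),[63,75),[62,74),[61,73),[60,72),[59,71),[58,70); WM=53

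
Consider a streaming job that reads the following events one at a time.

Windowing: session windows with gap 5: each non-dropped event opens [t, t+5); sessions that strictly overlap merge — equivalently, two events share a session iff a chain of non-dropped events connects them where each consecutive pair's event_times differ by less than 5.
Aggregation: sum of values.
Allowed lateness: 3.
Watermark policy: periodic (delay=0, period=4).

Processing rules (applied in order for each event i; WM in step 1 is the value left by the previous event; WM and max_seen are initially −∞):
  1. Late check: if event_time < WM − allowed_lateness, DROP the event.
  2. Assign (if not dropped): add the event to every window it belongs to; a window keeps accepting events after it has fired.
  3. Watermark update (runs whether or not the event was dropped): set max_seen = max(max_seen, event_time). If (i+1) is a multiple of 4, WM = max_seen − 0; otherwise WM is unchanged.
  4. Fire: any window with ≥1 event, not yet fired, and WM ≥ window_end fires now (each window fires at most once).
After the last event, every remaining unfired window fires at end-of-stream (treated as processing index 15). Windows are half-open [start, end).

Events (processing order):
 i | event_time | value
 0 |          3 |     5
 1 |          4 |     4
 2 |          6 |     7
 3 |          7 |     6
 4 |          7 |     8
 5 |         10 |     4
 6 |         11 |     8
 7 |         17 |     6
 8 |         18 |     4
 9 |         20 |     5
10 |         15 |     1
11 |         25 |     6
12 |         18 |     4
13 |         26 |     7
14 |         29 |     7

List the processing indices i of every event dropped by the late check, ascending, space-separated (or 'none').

12

i=0 t=3 v=5: → [3,8); WM=−∞
i=1 t=4 v=4: → [3,9); WM=−∞
i=2 t=6 v=7: → [3,11); WM=−∞
i=3 t=7 v=6: → [3,12); WM=7
i=4 t=7 v=8: → [3,12); WM=7
i=5 t=10 v=4: → [3,15); WM=7
i=6 t=11 v=8: → [3,16); WM=7
i=7 t=17 v=6: → [17,22); WM=17
i=8 t=18 v=4: → [17,23); WM=17
i=9 t=20 v=5: → [17,25); WM=17
i=10 t=15 v=1: → [3,25); WM=17
i=11 t=25 v=6: → [25,30); WM=25
i=12 t=18 v=4: DROP (t<25-3); WM=25
i=13 t=26 v=7: → [25,31); WM=25
i=14 t=29 v=7: → [25,34); WM=25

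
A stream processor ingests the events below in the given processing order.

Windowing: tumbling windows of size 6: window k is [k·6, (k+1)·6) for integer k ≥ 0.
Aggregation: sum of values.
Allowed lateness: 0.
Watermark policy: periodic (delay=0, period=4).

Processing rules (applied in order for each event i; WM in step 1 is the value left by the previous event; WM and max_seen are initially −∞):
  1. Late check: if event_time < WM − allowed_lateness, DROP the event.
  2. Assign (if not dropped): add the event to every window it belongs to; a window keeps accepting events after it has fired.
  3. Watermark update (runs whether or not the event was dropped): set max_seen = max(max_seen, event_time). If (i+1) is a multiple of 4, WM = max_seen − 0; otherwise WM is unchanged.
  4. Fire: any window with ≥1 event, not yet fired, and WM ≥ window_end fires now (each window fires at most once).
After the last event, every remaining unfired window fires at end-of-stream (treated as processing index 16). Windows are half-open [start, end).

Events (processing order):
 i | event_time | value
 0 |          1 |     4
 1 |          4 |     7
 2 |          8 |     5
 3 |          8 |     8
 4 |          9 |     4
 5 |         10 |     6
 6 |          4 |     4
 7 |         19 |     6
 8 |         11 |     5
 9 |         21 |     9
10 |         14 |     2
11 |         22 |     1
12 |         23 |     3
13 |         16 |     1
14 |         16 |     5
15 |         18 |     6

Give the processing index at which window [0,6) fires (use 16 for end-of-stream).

i=0 t=1 v=4: → [0,6); WM=−∞
i=1 t=4 v=7: → [0,6); WM=−∞
i=2 t=8 v=5: → [6,12); WM=−∞
i=3 t=8 v=8: → [6,12); WM=8; [0,6) fires=11
i=4 t=9 v=4: → [6,12); WM=8
i=5 t=10 v=6: → [6,12); WM=8
i=6 t=4 v=4: DROP (t<8-0); WM=8
i=7 t=19 v=6: → [18,24); WM=19; [6,12) fires=23
i=8 t=11 v=5: DROP (t<19-0); WM=19
i=9 t=21 v=9: → [18,24); WM=19
i=10 t=14 v=2: DROP (t<19-0); WM=19
i=11 t=22 v=1: → [18,24); WM=22
i=12 t=23 v=3: → [18,24); WM=22
i=13 t=16 v=1: DROP (t<22-0); WM=22
i=14 t=16 v=5: DROP (t<22-0); WM=22
i=15 t=18 v=6: DROP (t<22-0); WM=23

3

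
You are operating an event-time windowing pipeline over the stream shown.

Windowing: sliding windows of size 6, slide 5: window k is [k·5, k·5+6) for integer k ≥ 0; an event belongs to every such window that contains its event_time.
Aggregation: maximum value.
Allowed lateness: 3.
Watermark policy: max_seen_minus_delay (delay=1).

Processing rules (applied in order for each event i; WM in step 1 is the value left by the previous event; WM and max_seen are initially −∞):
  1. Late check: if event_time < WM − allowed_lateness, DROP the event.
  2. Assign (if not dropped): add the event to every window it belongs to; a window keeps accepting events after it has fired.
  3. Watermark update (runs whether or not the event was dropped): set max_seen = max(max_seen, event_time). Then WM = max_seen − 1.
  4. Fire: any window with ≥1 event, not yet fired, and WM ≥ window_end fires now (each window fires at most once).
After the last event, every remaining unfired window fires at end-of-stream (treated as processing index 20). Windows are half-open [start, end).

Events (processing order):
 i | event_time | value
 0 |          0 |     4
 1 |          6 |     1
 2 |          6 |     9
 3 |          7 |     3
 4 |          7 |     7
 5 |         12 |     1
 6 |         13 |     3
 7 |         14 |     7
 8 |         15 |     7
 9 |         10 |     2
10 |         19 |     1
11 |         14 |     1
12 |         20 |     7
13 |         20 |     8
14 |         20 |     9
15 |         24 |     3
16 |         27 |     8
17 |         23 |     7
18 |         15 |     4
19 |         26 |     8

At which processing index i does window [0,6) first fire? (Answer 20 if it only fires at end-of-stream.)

i=0 t=0 v=4: → [0,6); WM=-1
i=1 t=6 v=1: → [5,11); WM=5
i=2 t=6 v=9: → [5,11); WM=5
i=3 t=7 v=3: → [5,11); WM=6; [0,6) fires=4
i=4 t=7 v=7: → [5,11); WM=6
i=5 t=12 v=1: → [10,16); WM=11; [5,11) fires=9
i=6 t=13 v=3: → [10,16); WM=12
i=7 t=14 v=7: → [10,16); WM=13
i=8 t=15 v=7: → [15,21),[10,16); WM=14
i=9 t=10 v=2: DROP (t<14-3); WM=14
i=10 t=19 v=1: → [15,21); WM=18; [10,16) fires=7
i=11 t=14 v=1: DROP (t<18-3); WM=18
i=12 t=20 v=7: → [20,26),[15,21); WM=19
i=13 t=20 v=8: → [20,26),[15,21); WM=19
i=14 t=20 v=9: → [20,26),[15,21); WM=19
i=15 t=24 v=3: → [20,26); WM=23; [15,21) fires=9
i=16 t=27 v=8: → [25,31); WM=26; [20,26) fires=9
i=17 t=23 v=7: → [20,26); WM=26
i=18 t=15 v=4: DROP (t<26-3); WM=26
i=19 t=26 v=8: → [25,31); WM=26

3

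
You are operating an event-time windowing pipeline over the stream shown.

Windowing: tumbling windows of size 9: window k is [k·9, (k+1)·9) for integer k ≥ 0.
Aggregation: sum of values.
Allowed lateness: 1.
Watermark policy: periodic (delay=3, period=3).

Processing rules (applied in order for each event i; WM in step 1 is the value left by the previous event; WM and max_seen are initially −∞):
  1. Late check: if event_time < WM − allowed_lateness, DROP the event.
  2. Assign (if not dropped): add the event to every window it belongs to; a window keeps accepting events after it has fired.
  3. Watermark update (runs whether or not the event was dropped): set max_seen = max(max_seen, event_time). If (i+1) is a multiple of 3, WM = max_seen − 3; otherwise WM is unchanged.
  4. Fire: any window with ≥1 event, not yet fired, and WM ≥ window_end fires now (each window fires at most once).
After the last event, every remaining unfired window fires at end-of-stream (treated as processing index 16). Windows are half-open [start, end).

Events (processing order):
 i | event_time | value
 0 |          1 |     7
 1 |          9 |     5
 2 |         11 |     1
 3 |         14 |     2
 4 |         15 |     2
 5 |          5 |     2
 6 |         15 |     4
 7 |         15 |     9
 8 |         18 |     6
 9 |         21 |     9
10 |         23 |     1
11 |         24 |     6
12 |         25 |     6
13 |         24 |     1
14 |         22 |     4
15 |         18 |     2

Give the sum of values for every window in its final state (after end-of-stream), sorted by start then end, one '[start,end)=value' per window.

[0,9)=7 [9,18)=23 [18,27)=33

i=0 t=1 v=7: → [0,9); WM=−∞
i=1 t=9 v=5: → [9,18); WM=−∞
i=2 t=11 v=1: → [9,18); WM=8
i=3 t=14 v=2: → [9,18); WM=8
i=4 t=15 v=2: → [9,18); WM=8
i=5 t=5 v=2: DROP (t<8-1); WM=12; [0,9) fires=7
i=6 t=15 v=4: → [9,18); WM=12
i=7 t=15 v=9: → [9,18); WM=12
i=8 t=18 v=6: → [18,27); WM=15
i=9 t=21 v=9: → [18,27); WM=15
i=10 t=23 v=1: → [18,27); WM=15
i=11 t=24 v=6: → [18,27); WM=21; [9,18) fires=23
i=12 t=25 v=6: → [18,27); WM=21
i=13 t=24 v=1: → [18,27); WM=21
i=14 t=22 v=4: → [18,27); WM=22
i=15 t=18 v=2: DROP (t<22-1); WM=22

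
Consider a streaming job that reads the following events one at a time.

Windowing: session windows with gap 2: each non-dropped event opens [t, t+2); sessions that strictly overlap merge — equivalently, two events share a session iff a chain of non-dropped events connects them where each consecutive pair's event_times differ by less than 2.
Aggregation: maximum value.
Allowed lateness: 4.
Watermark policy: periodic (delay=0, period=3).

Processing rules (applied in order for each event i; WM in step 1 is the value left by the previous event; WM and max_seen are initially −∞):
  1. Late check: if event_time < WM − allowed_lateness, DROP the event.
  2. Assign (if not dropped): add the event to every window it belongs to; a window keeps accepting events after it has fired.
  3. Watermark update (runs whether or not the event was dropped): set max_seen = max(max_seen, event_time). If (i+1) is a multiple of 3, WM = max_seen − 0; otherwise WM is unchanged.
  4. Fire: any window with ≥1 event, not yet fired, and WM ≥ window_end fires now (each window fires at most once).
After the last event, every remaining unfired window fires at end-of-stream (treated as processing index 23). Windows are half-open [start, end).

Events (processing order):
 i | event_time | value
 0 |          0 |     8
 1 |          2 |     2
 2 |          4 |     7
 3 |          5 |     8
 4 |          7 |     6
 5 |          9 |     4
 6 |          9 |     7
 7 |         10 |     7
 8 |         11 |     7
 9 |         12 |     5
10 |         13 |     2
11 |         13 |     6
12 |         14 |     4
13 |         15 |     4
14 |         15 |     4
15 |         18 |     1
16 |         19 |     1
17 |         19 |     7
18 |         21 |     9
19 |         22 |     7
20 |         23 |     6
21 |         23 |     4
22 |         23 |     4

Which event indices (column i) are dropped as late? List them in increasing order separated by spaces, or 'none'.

i=0 t=0 v=8: → [0,2); WM=−∞
i=1 t=2 v=2: → [2,4); WM=−∞
i=2 t=4 v=7: → [4,6); WM=4
i=3 t=5 v=8: → [4,7); WM=4
i=4 t=7 v=6: → [7,9); WM=4
i=5 t=9 v=4: → [9,11); WM=9
i=6 t=9 v=7: → [9,11); WM=9
i=7 t=10 v=7: → [9,12); WM=9
i=8 t=11 v=7: → [9,13); WM=11
i=9 t=12 v=5: → [9,14); WM=11
i=10 t=13 v=2: → [9,15); WM=11
i=11 t=13 v=6: → [9,15); WM=13
i=12 t=14 v=4: → [9,16); WM=13
i=13 t=15 v=4: → [9,17); WM=13
i=14 t=15 v=4: → [9,17); WM=15
i=15 t=18 v=1: → [18,20); WM=15
i=16 t=19 v=1: → [18,21); WM=15
i=17 t=19 v=7: → [18,21); WM=19
i=18 t=21 v=9: → [21,23); WM=19
i=19 t=22 v=7: → [21,24); WM=19
i=20 t=23 v=6: → [21,25); WM=23
i=21 t=23 v=4: → [21,25); WM=23
i=22 t=23 v=4: → [21,25); WM=23

none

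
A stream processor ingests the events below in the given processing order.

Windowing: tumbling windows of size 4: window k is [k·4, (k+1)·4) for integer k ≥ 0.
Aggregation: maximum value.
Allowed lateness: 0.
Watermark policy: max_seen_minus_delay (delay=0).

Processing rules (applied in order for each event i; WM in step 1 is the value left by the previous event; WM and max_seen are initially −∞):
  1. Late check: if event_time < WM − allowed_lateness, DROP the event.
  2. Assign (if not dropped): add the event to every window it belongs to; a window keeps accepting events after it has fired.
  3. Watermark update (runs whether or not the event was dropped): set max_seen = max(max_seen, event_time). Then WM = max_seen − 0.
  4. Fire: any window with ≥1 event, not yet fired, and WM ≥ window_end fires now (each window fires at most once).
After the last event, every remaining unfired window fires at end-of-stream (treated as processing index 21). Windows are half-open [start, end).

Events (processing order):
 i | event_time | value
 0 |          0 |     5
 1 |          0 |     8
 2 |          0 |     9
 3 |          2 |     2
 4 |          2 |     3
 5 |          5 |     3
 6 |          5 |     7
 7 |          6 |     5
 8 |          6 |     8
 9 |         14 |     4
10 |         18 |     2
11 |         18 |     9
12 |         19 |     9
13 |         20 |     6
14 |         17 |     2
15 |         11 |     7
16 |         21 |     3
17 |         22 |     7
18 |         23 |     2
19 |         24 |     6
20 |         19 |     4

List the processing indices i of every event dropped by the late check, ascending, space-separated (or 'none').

i=0 t=0 v=5: → [0,4); WM=0
i=1 t=0 v=8: → [0,4); WM=0
i=2 t=0 v=9: → [0,4); WM=0
i=3 t=2 v=2: → [0,4); WM=2
i=4 t=2 v=3: → [0,4); WM=2
i=5 t=5 v=3: → [4,8); WM=5; [0,4) fires=9
i=6 t=5 v=7: → [4,8); WM=5
i=7 t=6 v=5: → [4,8); WM=6
i=8 t=6 v=8: → [4,8); WM=6
i=9 t=14 v=4: → [12,16); WM=14; [4,8) fires=8
i=10 t=18 v=2: → [16,20); WM=18; [12,16) fires=4
i=11 t=18 v=9: → [16,20); WM=18
i=12 t=19 v=9: → [16,20); WM=19
i=13 t=20 v=6: → [20,24); WM=20; [16,20) fires=9
i=14 t=17 v=2: DROP (t<20-0); WM=20
i=15 t=11 v=7: DROP (t<20-0); WM=20
i=16 t=21 v=3: → [20,24); WM=21
i=17 t=22 v=7: → [20,24); WM=22
i=18 t=23 v=2: → [20,24); WM=23
i=19 t=24 v=6: → [24,28); WM=24; [20,24) fires=7
i=20 t=19 v=4: DROP (t<24-0); WM=24

14 15 20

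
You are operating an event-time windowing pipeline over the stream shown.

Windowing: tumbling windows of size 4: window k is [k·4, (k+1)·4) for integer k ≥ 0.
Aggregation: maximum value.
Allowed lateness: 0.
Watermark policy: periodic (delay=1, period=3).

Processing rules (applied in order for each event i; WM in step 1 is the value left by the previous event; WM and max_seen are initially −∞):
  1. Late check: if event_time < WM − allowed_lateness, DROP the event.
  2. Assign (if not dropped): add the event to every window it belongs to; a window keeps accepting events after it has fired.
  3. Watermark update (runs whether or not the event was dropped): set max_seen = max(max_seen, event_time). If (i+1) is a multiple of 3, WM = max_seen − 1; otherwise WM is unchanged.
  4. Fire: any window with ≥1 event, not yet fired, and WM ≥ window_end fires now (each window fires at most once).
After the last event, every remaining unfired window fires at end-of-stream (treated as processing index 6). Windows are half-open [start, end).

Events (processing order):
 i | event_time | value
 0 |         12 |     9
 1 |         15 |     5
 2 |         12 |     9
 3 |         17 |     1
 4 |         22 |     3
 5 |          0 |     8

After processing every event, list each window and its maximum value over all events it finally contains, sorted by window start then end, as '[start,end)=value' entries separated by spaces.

i=0 t=12 v=9: → [12,16); WM=−∞
i=1 t=15 v=5: → [12,16); WM=−∞
i=2 t=12 v=9: → [12,16); WM=14
i=3 t=17 v=1: → [16,20); WM=14
i=4 t=22 v=3: → [20,24); WM=14
i=5 t=0 v=8: DROP (t<14-0); WM=21; [12,16) fires=9 [16,20) fires=1

[12,16)=9 [16,20)=1 [20,24)=3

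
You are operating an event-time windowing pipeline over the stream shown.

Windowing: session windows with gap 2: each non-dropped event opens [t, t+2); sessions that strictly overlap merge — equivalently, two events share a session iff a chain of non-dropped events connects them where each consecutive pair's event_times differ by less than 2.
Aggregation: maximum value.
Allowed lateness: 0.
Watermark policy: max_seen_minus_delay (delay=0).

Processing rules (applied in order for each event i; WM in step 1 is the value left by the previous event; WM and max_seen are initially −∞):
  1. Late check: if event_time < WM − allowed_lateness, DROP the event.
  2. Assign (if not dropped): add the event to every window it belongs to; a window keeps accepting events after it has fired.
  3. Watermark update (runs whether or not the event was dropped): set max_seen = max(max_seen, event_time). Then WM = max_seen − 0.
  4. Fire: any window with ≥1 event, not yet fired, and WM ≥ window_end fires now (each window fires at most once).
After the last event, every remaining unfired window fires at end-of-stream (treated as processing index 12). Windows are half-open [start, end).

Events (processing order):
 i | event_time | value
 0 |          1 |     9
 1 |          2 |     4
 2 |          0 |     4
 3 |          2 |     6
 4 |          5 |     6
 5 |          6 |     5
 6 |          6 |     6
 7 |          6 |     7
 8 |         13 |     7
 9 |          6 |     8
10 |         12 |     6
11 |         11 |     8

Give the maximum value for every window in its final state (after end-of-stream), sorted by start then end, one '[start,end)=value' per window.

[1,4)=9 [5,8)=7 [13,15)=7

i=0 t=1 v=9: → [1,3); WM=1
i=1 t=2 v=4: → [1,4); WM=2
i=2 t=0 v=4: DROP (t<2-0); WM=2
i=3 t=2 v=6: → [1,4); WM=2
i=4 t=5 v=6: → [5,7); WM=5
i=5 t=6 v=5: → [5,8); WM=6
i=6 t=6 v=6: → [5,8); WM=6
i=7 t=6 v=7: → [5,8); WM=6
i=8 t=13 v=7: → [13,15); WM=13
i=9 t=6 v=8: DROP (t<13-0); WM=13
i=10 t=12 v=6: DROP (t<13-0); WM=13
i=11 t=11 v=8: DROP (t<13-0); WM=13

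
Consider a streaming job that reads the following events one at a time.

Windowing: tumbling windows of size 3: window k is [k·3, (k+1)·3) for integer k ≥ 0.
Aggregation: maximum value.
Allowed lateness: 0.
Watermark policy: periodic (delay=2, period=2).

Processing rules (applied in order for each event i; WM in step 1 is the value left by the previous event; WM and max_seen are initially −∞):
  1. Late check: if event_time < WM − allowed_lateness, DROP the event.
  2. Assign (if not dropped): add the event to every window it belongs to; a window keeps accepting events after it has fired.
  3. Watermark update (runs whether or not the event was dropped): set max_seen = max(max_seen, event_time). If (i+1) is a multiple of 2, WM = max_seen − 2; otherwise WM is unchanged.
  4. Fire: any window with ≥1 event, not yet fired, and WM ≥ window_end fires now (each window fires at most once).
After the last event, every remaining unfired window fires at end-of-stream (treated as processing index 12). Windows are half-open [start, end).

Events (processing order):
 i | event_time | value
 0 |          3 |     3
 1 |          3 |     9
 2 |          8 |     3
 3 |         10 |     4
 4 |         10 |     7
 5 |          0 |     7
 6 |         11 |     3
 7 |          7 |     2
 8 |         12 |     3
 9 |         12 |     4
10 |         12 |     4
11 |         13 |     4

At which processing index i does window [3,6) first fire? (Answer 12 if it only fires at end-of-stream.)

i=0 t=3 v=3: → [3,6); WM=−∞
i=1 t=3 v=9: → [3,6); WM=1
i=2 t=8 v=3: → [6,9); WM=1
i=3 t=10 v=4: → [9,12); WM=8; [3,6) fires=9
i=4 t=10 v=7: → [9,12); WM=8
i=5 t=0 v=7: DROP (t<8-0); WM=8
i=6 t=11 v=3: → [9,12); WM=8
i=7 t=7 v=2: DROP (t<8-0); WM=9; [6,9) fires=3
i=8 t=12 v=3: → [12,15); WM=9
i=9 t=12 v=4: → [12,15); WM=10
i=10 t=12 v=4: → [12,15); WM=10
i=11 t=13 v=4: → [12,15); WM=11

3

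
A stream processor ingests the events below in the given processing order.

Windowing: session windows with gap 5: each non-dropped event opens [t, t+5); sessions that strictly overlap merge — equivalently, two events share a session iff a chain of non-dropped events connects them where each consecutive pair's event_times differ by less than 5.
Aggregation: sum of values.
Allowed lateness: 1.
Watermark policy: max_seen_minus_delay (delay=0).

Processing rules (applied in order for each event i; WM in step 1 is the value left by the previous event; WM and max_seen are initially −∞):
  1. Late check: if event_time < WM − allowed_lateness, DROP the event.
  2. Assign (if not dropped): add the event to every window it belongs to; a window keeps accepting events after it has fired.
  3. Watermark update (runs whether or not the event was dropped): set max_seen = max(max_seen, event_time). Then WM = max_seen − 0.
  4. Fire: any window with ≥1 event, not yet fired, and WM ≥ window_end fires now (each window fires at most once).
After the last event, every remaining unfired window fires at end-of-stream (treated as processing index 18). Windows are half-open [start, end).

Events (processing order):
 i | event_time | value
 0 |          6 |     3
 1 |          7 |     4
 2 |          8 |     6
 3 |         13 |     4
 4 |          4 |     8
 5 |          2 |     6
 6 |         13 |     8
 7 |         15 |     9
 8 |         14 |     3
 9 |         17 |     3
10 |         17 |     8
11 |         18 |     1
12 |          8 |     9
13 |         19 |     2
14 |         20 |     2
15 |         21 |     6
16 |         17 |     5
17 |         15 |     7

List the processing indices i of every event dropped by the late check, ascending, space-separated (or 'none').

i=0 t=6 v=3: → [6,11); WM=6
i=1 t=7 v=4: → [6,12); WM=7
i=2 t=8 v=6: → [6,13); WM=8
i=3 t=13 v=4: → [13,18); WM=13
i=4 t=4 v=8: DROP (t<13-1); WM=13
i=5 t=2 v=6: DROP (t<13-1); WM=13
i=6 t=13 v=8: → [13,18); WM=13
i=7 t=15 v=9: → [13,20); WM=15
i=8 t=14 v=3: → [13,20); WM=15
i=9 t=17 v=3: → [13,22); WM=17
i=10 t=17 v=8: → [13,22); WM=17
i=11 t=18 v=1: → [13,23); WM=18
i=12 t=8 v=9: DROP (t<18-1); WM=18
i=13 t=19 v=2: → [13,24); WM=19
i=14 t=20 v=2: → [13,25); WM=20
i=15 t=21 v=6: → [13,26); WM=21
i=16 t=17 v=5: DROP (t<21-1); WM=21
i=17 t=15 v=7: DROP (t<21-1); WM=21

4 5 12 16 17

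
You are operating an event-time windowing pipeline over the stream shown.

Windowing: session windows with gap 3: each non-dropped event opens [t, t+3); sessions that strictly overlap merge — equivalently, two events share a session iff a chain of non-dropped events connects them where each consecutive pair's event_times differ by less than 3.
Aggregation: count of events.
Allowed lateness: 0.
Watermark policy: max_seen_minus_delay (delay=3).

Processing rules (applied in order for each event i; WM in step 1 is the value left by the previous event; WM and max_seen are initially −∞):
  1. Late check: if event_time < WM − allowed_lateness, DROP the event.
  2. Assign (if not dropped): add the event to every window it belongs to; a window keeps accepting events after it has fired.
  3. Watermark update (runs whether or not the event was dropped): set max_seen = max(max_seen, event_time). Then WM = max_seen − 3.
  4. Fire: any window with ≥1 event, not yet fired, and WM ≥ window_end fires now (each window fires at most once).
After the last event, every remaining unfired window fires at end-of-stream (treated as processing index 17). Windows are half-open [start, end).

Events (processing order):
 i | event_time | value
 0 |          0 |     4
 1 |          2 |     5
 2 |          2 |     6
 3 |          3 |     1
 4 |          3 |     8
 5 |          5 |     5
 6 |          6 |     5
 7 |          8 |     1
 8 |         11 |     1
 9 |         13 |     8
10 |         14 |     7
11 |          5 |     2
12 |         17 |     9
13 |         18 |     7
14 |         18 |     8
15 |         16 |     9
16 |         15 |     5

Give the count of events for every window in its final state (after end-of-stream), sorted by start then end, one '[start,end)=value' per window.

[0,11)=8 [11,21)=8

i=0 t=0 v=4: → [0,3); WM=-3
i=1 t=2 v=5: → [0,5); WM=-1
i=2 t=2 v=6: → [0,5); WM=-1
i=3 t=3 v=1: → [0,6); WM=0
i=4 t=3 v=8: → [0,6); WM=0
i=5 t=5 v=5: → [0,8); WM=2
i=6 t=6 v=5: → [0,9); WM=3
i=7 t=8 v=1: → [0,11); WM=5
i=8 t=11 v=1: → [11,14); WM=8
i=9 t=13 v=8: → [11,16); WM=10
i=10 t=14 v=7: → [11,17); WM=11
i=11 t=5 v=2: DROP (t<11-0); WM=11
i=12 t=17 v=9: → [17,20); WM=14
i=13 t=18 v=7: → [17,21); WM=15
i=14 t=18 v=8: → [17,21); WM=15
i=15 t=16 v=9: → [11,21); WM=15
i=16 t=15 v=5: → [11,21); WM=15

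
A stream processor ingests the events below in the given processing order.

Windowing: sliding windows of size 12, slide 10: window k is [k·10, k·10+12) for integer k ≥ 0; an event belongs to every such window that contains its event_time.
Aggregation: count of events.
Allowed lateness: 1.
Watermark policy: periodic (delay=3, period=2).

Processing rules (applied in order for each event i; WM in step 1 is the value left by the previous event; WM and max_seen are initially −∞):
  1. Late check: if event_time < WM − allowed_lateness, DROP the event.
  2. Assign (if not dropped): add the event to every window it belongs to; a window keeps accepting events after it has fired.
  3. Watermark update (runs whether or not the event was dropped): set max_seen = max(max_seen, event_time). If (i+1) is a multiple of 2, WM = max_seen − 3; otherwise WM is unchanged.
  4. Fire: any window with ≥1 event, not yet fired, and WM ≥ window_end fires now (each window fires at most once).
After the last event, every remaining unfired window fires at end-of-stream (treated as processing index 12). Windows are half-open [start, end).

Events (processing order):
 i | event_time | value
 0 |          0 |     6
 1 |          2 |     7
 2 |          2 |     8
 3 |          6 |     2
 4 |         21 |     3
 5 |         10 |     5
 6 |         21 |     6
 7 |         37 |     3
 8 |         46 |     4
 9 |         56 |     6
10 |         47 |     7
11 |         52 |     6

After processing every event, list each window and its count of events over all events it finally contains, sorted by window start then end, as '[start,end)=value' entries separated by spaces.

i=0 t=0 v=6: → [0,12); WM=−∞
i=1 t=2 v=7: → [0,12); WM=-1
i=2 t=2 v=8: → [0,12); WM=-1
i=3 t=6 v=2: → [0,12); WM=3
i=4 t=21 v=3: → [20,32),[10,22); WM=3
i=5 t=10 v=5: → [10,22),[0,12); WM=18; [0,12) fires=5
i=6 t=21 v=6: → [20,32),[10,22); WM=18
i=7 t=37 v=3: → [30,42); WM=34; [10,22) fires=3 [20,32) fires=2
i=8 t=46 v=4: → [40,52); WM=34
i=9 t=56 v=6: → [50,62); WM=53; [30,42) fires=1 [40,52) fires=1
i=10 t=47 v=7: DROP (t<53-1); WM=53
i=11 t=52 v=6: → [50,62); WM=53

[0,12)=5 [10,22)=3 [20,32)=2 [30,42)=1 [40,52)=1 [50,62)=2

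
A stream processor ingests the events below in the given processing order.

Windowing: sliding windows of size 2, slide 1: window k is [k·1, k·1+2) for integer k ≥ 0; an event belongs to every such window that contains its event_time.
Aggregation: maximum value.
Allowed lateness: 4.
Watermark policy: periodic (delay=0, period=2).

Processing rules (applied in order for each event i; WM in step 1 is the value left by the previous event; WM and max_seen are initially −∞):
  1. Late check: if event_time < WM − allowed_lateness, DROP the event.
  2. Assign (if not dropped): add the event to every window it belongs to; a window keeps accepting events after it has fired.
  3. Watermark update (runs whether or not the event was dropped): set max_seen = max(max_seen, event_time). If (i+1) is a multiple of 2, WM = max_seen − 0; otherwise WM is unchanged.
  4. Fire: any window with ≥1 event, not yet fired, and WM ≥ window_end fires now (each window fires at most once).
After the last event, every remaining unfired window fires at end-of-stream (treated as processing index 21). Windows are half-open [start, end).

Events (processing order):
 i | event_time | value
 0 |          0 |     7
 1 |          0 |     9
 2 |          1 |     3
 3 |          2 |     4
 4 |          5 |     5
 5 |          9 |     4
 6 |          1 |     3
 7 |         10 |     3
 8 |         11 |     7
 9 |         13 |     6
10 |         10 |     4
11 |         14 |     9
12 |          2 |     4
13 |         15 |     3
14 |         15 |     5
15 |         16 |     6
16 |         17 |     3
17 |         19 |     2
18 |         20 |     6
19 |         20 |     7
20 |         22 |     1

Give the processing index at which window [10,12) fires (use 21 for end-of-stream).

i=0 t=0 v=7: → [0,2); WM=−∞
i=1 t=0 v=9: → [0,2); WM=0
i=2 t=1 v=3: → [1,3),[0,2); WM=0
i=3 t=2 v=4: → [2,4),[1,3); WM=2; [0,2) fires=9
i=4 t=5 v=5: → [5,7),[4,6); WM=2
i=5 t=9 v=4: → [9,11),[8,10); WM=9; [1,3) fires=4 [2,4) fires=4 [4,6) fires=5 [5,7) fires=5
i=6 t=1 v=3: DROP (t<9-4); WM=9
i=7 t=10 v=3: → [10,12),[9,11); WM=10; [8,10) fires=4
i=8 t=11 v=7: → [11,13),[10,12); WM=10
i=9 t=13 v=6: → [13,15),[12,14); WM=13; [9,11) fires=4 [10,12) fires=7 [11,13) fires=7
i=10 t=10 v=4: → [10,12),[9,11); WM=13
i=11 t=14 v=9: → [14,16),[13,15); WM=14; [12,14) fires=6
i=12 t=2 v=4: DROP (t<14-4); WM=14
i=13 t=15 v=3: → [15,17),[14,16); WM=15; [13,15) fires=9
i=14 t=15 v=5: → [15,17),[14,16); WM=15
i=15 t=16 v=6: → [16,18),[15,17); WM=16; [14,16) fires=9
i=16 t=17 v=3: → [17,19),[16,18); WM=16
i=17 t=19 v=2: → [19,21),[18,20); WM=19; [15,17) fires=6 [16,18) fires=6 [17,19) fires=3
i=18 t=20 v=6: → [20,22),[19,21); WM=19
i=19 t=20 v=7: → [20,22),[19,21); WM=20; [18,20) fires=2
i=20 t=22 v=1: → [22,24),[21,23); WM=20

9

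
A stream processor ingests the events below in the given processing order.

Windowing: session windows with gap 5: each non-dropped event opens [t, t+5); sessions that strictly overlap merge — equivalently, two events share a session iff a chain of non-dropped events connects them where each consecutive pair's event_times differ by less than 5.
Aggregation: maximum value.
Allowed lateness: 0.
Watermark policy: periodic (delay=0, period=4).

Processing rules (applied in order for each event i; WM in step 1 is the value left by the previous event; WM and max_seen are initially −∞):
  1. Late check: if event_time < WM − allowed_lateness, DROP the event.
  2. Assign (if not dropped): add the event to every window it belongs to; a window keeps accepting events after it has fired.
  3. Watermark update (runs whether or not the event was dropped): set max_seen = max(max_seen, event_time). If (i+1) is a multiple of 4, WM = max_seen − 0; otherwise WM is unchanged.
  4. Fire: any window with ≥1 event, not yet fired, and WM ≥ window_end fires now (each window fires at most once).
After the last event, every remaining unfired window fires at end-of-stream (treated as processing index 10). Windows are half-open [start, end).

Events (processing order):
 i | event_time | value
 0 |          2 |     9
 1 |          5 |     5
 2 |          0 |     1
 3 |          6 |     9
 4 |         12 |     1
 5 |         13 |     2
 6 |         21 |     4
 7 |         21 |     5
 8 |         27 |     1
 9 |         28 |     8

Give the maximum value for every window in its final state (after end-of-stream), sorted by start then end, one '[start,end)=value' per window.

i=0 t=2 v=9: → [2,7); WM=−∞
i=1 t=5 v=5: → [2,10); WM=−∞
i=2 t=0 v=1: → [0,10); WM=−∞
i=3 t=6 v=9: → [0,11); WM=6
i=4 t=12 v=1: → [12,17); WM=6
i=5 t=13 v=2: → [12,18); WM=6
i=6 t=21 v=4: → [21,26); WM=6
i=7 t=21 v=5: → [21,26); WM=21
i=8 t=27 v=1: → [27,32); WM=21
i=9 t=28 v=8: → [27,33); WM=21

[0,11)=9 [12,18)=2 [21,26)=5 [27,33)=8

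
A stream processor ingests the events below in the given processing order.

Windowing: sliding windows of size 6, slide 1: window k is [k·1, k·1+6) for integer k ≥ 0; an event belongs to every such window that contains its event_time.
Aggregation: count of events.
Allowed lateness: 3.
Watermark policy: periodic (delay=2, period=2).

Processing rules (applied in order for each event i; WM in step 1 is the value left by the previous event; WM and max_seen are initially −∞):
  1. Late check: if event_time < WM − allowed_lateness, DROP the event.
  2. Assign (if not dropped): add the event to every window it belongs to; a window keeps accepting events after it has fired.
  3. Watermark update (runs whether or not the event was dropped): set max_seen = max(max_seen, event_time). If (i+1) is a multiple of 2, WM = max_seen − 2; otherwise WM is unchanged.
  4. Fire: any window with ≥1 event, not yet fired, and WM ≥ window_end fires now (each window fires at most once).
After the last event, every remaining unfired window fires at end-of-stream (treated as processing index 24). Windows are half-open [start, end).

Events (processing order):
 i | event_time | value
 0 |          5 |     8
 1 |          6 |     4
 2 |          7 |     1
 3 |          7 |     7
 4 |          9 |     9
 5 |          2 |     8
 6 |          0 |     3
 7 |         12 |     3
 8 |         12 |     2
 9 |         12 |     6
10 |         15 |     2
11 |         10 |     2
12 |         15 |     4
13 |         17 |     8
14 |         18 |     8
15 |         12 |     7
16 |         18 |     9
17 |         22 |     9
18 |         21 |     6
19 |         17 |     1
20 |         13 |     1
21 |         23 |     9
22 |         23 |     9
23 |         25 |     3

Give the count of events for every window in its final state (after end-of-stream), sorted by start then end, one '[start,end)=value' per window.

[0,6)=2 [1,7)=3 [2,8)=5 [3,9)=4 [4,10)=5 [5,11)=6 [6,12)=5 [7,13)=8 [8,14)=6 [9,15)=6 [10,16)=7 [11,17)=6 [12,18)=8 [13,19)=6 [14,20)=6 [15,21)=6 [16,22)=5 [17,23)=6 [18,24)=6 [19,25)=4 [20,26)=5 [21,27)=5 [22,28)=4 [23,29)=3 [24,30)=1 [25,31)=1

i=0 t=5 v=8: → [5,11),[4,10),[3,9),[2,8),[1,7),[0,6); WM=−∞
i=1 t=6 v=4: → [6,12),[5,11),[4,10),[3,9),[2,8),[1,7); WM=4
i=2 t=7 v=1: → [7,13),[6,12),[5,11),[4,10),[3,9),[2,8); WM=4
i=3 t=7 v=7: → [7,13),[6,12),[5,11),[4,10),[3,9),[2,8); WM=5
i=4 t=9 v=9: → [9,15),[8,14),[7,13),[6,12),[5,11),[4,10); WM=5
i=5 t=2 v=8: → [2,8),[1,7),[0,6); WM=7; [0,6) fires=2 [1,7) fires=3
i=6 t=0 v=3: DROP (t<7-3); WM=7
i=7 t=12 v=3: → [12,18),[11,17),[10,16),[9,15),[8,14),[7,13); WM=10; [2,8) fires=5 [3,9) fires=4 [4,10) fires=5
i=8 t=12 v=2: → [12,18),[11,17),[10,16),[9,15),[8,14),[7,13); WM=10
i=9 t=12 v=6: → [12,18),[11,17),[10,16),[9,15),[8,14),[7,13); WM=10
i=10 t=15 v=2: → [15,21),[14,20),[13,19),[12,18),[11,17),[10,16); WM=10
i=11 t=10 v=2: → [10,16),[9,15),[8,14),[7,13),[6,12),[5,11); WM=13; [5,11) fires=6 [6,12) fires=5 [7,13) fires=7
i=12 t=15 v=4: → [15,21),[14,20),[13,19),[12,18),[11,17),[10,16); WM=13
i=13 t=17 v=8: → [17,23),[16,22),[15,21),[14,20),[13,19),[12,18); WM=15; [8,14) fires=5 [9,15) fires=5
i=14 t=18 v=8: → [18,24),[17,23),[16,22),[15,21),[14,20),[13,19); WM=15
i=15 t=12 v=7: → [12,18),[11,17),[10,16),[9,15),[8,14),[7,13); WM=16; [10,16) fires=7
i=16 t=18 v=9: → [18,24),[17,23),[16,22),[15,21),[14,20),[13,19); WM=16
i=17 t=22 v=9: → [22,28),[21,27),[20,26),[19,25),[18,24),[17,23); WM=20; [11,17) fires=6 [12,18) fires=7 [13,19) fires=5 [14,20) fires=5
i=18 t=21 v=6: → [21,27),[20,26),[19,25),[18,24),[17,23),[16,22); WM=20
i=19 t=17 v=1: → [17,23),[16,22),[15,21),[14,20),[13,19),[12,18); WM=20
i=20 t=13 v=1: DROP (t<20-3); WM=20
i=21 t=23 v=9: → [23,29),[22,28),[21,27),[20,26),[19,25),[18,24); WM=21; [15,21) fires=6
i=22 t=23 v=9: → [23,29),[22,28),[21,27),[20,26),[19,25),[18,24); WM=21
i=23 t=25 v=3: → [25,31),[24,30),[23,29),[22,28),[21,27),[20,26); WM=23; [16,22) fires=5 [17,23) fires=6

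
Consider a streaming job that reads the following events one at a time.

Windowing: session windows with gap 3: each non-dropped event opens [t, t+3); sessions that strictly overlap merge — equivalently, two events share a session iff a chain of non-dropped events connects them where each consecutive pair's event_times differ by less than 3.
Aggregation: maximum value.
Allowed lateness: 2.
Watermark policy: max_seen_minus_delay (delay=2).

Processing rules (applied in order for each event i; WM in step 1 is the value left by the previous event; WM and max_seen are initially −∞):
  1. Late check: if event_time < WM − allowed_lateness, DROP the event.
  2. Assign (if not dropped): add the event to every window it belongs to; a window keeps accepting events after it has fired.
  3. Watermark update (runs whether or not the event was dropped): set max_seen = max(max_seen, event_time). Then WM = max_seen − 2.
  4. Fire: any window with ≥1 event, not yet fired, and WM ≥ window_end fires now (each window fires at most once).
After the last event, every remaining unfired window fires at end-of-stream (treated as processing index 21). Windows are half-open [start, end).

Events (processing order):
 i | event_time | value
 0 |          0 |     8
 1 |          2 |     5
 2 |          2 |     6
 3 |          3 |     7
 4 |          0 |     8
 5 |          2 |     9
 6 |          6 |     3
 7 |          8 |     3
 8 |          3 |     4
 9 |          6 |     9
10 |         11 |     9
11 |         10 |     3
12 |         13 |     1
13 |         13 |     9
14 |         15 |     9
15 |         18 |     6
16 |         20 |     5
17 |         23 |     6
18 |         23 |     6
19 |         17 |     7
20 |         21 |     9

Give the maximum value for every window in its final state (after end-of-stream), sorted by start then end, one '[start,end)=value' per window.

i=0 t=0 v=8: → [0,3); WM=-2
i=1 t=2 v=5: → [0,5); WM=0
i=2 t=2 v=6: → [0,5); WM=0
i=3 t=3 v=7: → [0,6); WM=1
i=4 t=0 v=8: → [0,6); WM=1
i=5 t=2 v=9: → [0,6); WM=1
i=6 t=6 v=3: → [6,9); WM=4
i=7 t=8 v=3: → [6,11); WM=6
i=8 t=3 v=4: DROP (t<6-2); WM=6
i=9 t=6 v=9: → [6,11); WM=6
i=10 t=11 v=9: → [11,14); WM=9
i=11 t=10 v=3: → [6,14); WM=9
i=12 t=13 v=1: → [6,16); WM=11
i=13 t=13 v=9: → [6,16); WM=11
i=14 t=15 v=9: → [6,18); WM=13
i=15 t=18 v=6: → [18,21); WM=16
i=16 t=20 v=5: → [18,23); WM=18
i=17 t=23 v=6: → [23,26); WM=21
i=18 t=23 v=6: → [23,26); WM=21
i=19 t=17 v=7: DROP (t<21-2); WM=21
i=20 t=21 v=9: → [18,26); WM=21

[0,6)=9 [6,18)=9 [18,26)=9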